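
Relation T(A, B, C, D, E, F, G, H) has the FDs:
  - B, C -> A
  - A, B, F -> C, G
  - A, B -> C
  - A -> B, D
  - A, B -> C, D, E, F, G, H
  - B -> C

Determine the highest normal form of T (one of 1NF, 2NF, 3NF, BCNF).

Candidate keys: {A}, {B}. Prime attributes: {A, B}.
The left-hand side of every FD is a superkey, so BCNF is satisfied.

BCNF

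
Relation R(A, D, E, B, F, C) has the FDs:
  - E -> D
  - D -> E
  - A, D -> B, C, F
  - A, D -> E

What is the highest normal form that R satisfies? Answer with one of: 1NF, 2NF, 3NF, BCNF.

3NF

Candidate keys: {A, D}, {A, E}. Prime attributes: {A, D, E}.
E -> D breaks BCNF: {E}⁺ = {D, E}, so {E} is not a superkey.
But every attribute on its right side ({D}) is prime, and the same holds for every other non-superkey FD, so 3NF still holds.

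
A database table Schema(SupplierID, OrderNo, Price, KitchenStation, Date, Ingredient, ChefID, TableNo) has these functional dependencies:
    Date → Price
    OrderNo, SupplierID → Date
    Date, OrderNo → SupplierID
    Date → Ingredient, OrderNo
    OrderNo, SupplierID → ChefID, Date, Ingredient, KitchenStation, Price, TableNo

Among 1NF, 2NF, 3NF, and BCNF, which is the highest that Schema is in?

Candidate keys: {Date}, {OrderNo, SupplierID}. Prime attributes: {Date, OrderNo, SupplierID}.
Every FD has a superkey on the left, so the relation is in BCNF.

BCNF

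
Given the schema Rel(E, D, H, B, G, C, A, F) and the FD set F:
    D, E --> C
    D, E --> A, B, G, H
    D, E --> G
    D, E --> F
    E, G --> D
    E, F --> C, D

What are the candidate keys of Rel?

{D, E}, {E, F}, {E, G}

Attributes never on any right-hand side: {E} — every candidate key must contain it.
{D, E} is a candidate key since {D, E}⁺ = {A, B, C, D, E, F, G, H} covers every attribute.
{E, F} is a candidate key since {E, F}⁺ = {A, B, C, D, E, F, G, H} covers every attribute.
{E, G} is a candidate key since {E, G}⁺ = {A, B, C, D, E, F, G, H} covers every attribute.
Any other superkey properly contains one of these, so there are no further candidate keys.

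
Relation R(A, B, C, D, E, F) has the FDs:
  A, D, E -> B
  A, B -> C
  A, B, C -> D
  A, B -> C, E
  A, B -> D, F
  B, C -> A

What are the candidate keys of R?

{A, B}, {A, D, E}, {B, C}

Closure of {A, B} is {A, B, C, D, E, F}, the whole schema; {A, B} is a candidate key.
Closure of {B, C} is {A, B, C, D, E, F}, the whole schema; {B, C} is a candidate key.
Closure of {A, D, E} is {A, B, C, D, E, F}, the whole schema; {A, D, E} is a candidate key.
These are minimal and exhaustive — every other superkey contains one of them.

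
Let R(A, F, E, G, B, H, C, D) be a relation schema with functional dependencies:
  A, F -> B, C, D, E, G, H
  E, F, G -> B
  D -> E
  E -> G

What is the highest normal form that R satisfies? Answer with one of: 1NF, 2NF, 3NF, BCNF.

2NF

Candidate key: {A, F}. Prime attributes: {A, F}.
E, F, G -> B breaks BCNF: {E, F, G}⁺ = {B, E, F, G}, so {E, F, G} is not a superkey.
Because {B} is non-prime and the left side of E, F, G -> B is not a superkey, the relation is not in 3NF.
No proper subset of a key has a non-prime attribute in its closure, so there is no partial dependency; 2NF holds.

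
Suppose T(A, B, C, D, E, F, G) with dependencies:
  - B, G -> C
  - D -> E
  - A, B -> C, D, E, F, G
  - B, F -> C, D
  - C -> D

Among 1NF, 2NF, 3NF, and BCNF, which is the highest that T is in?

2NF

Candidate key: {A, B}. Prime attributes: {A, B}.
B, G -> C: {B, G}⁺ = {B, C, D, E, G}, which is not all of the attributes, so the left side is not a superkey — BCNF is violated.
B, G -> C determines the non-prime attribute {C} from a non-superkey — 3NF is violated.
No non-prime attribute depends on a proper subset of any candidate key, so 2NF holds.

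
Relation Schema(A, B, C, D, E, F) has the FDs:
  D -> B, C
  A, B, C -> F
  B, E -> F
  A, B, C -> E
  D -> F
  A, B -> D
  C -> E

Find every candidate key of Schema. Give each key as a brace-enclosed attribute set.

Attributes never on any right-hand side: {A} — every candidate key must contain it.
Closure of {A, B} is {A, B, C, D, E, F}, the whole schema; {A, B} is a candidate key.
Closure of {A, D} is {A, B, C, D, E, F}, the whole schema; {A, D} is a candidate key.
No proper subset of any of these is a key, and no other minimal superkey exists.

{A, B}, {A, D}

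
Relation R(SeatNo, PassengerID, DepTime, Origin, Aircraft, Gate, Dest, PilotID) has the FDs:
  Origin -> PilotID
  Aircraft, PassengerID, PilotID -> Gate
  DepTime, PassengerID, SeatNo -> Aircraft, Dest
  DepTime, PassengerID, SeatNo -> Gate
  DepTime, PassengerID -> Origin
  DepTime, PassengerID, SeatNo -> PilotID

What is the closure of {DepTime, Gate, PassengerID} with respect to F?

Start with {DepTime, Gate, PassengerID}.
DepTime, PassengerID -> Origin applies; add {Origin} → now {DepTime, Gate, Origin, PassengerID}.
Origin -> PilotID applies; add {PilotID} → now {DepTime, Gate, Origin, PassengerID, PilotID}.
No further FD applies.

{DepTime, Gate, Origin, PassengerID, PilotID}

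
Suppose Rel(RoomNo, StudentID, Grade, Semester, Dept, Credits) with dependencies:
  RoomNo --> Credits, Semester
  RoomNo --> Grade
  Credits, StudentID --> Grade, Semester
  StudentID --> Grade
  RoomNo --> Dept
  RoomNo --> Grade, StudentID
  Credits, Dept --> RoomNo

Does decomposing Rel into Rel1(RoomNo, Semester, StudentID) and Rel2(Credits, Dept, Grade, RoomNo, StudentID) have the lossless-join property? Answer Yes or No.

Yes

The shared attributes are {RoomNo, StudentID} and {RoomNo, StudentID}⁺ = {Credits, Dept, Grade, RoomNo, Semester, StudentID}.
This includes all of Rel1, so the common attributes are a superkey of Rel1 — the join is lossless.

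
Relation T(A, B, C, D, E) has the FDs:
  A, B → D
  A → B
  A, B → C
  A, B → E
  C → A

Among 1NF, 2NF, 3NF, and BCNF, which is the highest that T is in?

Candidate keys: {A}, {C}. Prime attributes: {A, C}.
The left-hand side of every FD is a superkey, so BCNF is satisfied.

BCNF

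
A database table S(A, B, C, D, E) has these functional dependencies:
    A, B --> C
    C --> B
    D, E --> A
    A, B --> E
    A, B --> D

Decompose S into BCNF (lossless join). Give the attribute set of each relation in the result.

Candidate keys of the original relation: {A, B}, {A, C}, {B, D, E}, {C, D, E}.
{A, B, C, D, E}: {C} determines {B, C} here but is not a superkey — split on C --> B, giving {B, C} and {A, C, D, E}.
{B, C}: every determinant is a superkey — BCNF.
{A, C, D, E}: {D, E} determines {A, D, E} here but is not a superkey — split on D, E --> A, giving {A, D, E} and {C, D, E}.
{A, D, E}: every determinant is a superkey — BCNF.
{C, D, E}: every determinant is a superkey — BCNF.

{A, D, E}; {B, C}; {C, D, E}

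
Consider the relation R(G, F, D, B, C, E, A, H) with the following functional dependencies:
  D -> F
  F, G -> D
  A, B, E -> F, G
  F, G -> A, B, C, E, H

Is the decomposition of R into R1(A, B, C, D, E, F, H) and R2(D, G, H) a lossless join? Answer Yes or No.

Common attributes: {D, H}; their closure is {D, F, H}.
The closure covers neither R1 nor R2 entirely; the join is not lossless.

No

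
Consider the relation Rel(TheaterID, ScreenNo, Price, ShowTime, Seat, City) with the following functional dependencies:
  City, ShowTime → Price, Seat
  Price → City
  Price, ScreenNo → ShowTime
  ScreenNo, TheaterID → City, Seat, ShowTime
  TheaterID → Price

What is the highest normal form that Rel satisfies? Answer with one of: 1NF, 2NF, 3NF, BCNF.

Candidate key: {ScreenNo, TheaterID}. Prime attributes: {ScreenNo, TheaterID}.
For City, ShowTime → Price, Seat we have {City, ShowTime}⁺ = {City, Price, Seat, ShowTime}; {City, ShowTime} is not a superkey, so BCNF fails.
City, ShowTime → Price, Seat determines the non-prime attributes {Price, Seat} from a non-superkey — 3NF is violated.
The proper key subset {TheaterID} of {ScreenNo, TheaterID} determines non-prime {City, Price}, so the relation is not even in 2NF.

1NF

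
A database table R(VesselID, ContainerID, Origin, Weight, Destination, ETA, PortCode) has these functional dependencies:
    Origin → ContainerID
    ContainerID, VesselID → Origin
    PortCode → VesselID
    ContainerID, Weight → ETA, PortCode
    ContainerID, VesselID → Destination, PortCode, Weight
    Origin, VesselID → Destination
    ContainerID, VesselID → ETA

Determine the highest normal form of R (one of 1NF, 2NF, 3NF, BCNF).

Candidate keys: {ContainerID, PortCode}, {ContainerID, VesselID}, {ContainerID, Weight}, {Origin, PortCode}, {Origin, VesselID}, {Origin, Weight}. Prime attributes: {ContainerID, Origin, PortCode, VesselID, Weight}.
Origin → ContainerID breaks BCNF: {Origin}⁺ = {ContainerID, Origin}, so {Origin} is not a superkey.
But every attribute on its right side ({ContainerID}) is prime, and the same holds for every other non-superkey FD, so 3NF still holds.

3NF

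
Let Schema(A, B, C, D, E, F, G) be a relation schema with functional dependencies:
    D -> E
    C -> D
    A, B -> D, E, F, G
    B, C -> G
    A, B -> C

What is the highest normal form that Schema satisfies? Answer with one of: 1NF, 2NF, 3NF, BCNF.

Candidate key: {A, B}. Prime attributes: {A, B}.
For D -> E we have {D}⁺ = {D, E}; {D} is not a superkey, so BCNF fails.
D -> E has non-prime {E} on the right and a non-superkey on the left, so 3NF fails.
Checking every proper subset of each key, none determines a non-prime attribute — 2NF is satisfied.

2NF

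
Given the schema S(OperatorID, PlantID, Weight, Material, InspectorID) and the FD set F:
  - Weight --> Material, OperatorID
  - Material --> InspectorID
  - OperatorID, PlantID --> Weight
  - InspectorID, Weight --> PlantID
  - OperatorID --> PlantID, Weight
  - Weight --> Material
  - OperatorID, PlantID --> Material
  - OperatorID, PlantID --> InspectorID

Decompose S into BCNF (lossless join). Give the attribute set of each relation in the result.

{InspectorID, Material}; {Material, OperatorID, PlantID, Weight}

Candidate keys of the original relation: {OperatorID}, {Weight}.
Within {InspectorID, Material, OperatorID, PlantID, Weight}: {Material}⁺ ∩ {InspectorID, Material, OperatorID, PlantID, Weight} = {InspectorID, Material}, not the whole set, so Material --> InspectorID violates BCNF; decompose into {InspectorID, Material} and {Material, OperatorID, PlantID, Weight}.
{InspectorID, Material}: every determinant is a superkey — BCNF.
{Material, OperatorID, PlantID, Weight}: every determinant is a superkey — BCNF.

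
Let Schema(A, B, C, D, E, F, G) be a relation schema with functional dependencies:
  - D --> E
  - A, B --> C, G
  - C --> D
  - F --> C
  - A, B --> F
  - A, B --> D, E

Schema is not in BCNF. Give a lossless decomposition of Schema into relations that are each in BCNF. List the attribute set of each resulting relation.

Candidate key of the original relation: {A, B}.
Within {A, B, C, D, E, F, G}: {D}⁺ ∩ {A, B, C, D, E, F, G} = {D, E}, not the whole set, so D --> E violates BCNF; decompose into {D, E} and {A, B, C, D, F, G}.
{D, E}: every determinant is a superkey — BCNF.
Within {A, B, C, D, F, G}: {C}⁺ ∩ {A, B, C, D, F, G} = {C, D}, not the whole set, so C --> D violates BCNF; decompose into {C, D} and {A, B, C, F, G}.
{C, D}: every determinant is a superkey — BCNF.
Within {A, B, C, F, G}: {F}⁺ ∩ {A, B, C, F, G} = {C, F}, not the whole set, so F --> C violates BCNF; decompose into {C, F} and {A, B, F, G}.
{C, F}: every determinant is a superkey — BCNF.
{A, B, F, G}: every determinant is a superkey — BCNF.

{A, B, F, G}; {C, D}; {C, F}; {D, E}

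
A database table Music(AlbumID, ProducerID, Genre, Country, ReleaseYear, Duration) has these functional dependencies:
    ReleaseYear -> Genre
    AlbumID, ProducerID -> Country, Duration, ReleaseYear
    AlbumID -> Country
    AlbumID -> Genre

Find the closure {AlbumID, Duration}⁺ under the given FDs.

Start with {AlbumID, Duration}.
AlbumID -> Country applies; add {Country} → now {AlbumID, Country, Duration}.
AlbumID -> Genre applies; add {Genre} → now {AlbumID, Country, Duration, Genre}.
No further FD applies.

{AlbumID, Country, Duration, Genre}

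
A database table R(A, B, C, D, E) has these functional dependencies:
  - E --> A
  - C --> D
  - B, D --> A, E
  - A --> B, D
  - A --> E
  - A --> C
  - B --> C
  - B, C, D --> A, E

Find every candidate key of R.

Closure of {A} is {A, B, C, D, E}, the whole schema; {A} is a candidate key.
Closure of {B} is {A, B, C, D, E}, the whole schema; {B} is a candidate key.
Closure of {E} is {A, B, C, D, E}, the whole schema; {E} is a candidate key.
Any other superkey properly contains one of these, so there are no further candidate keys.

{A}, {B}, {E}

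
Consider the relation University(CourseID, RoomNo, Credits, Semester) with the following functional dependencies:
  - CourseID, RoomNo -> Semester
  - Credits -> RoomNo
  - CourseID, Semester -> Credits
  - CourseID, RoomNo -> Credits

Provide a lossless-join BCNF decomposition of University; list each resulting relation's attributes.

{CourseID, Credits, Semester}; {Credits, RoomNo}

Candidate keys of the original relation: {CourseID, Credits}, {CourseID, RoomNo}, {CourseID, Semester}.
In {CourseID, Credits, RoomNo, Semester}, {Credits} is not a superkey ({Credits}⁺ restricted to this set is {Credits, RoomNo}), so split on Credits -> RoomNo into {Credits, RoomNo} and {CourseID, Credits, Semester}.
{Credits, RoomNo} has no BCNF violation.
{CourseID, Credits, Semester} has no BCNF violation.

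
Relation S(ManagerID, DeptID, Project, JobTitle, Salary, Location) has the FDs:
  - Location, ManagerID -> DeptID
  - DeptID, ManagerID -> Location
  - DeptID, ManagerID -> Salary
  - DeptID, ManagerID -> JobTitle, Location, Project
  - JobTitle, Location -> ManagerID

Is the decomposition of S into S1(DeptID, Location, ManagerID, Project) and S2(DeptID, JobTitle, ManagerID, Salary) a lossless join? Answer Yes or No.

The shared attributes are {DeptID, ManagerID} and {DeptID, ManagerID}⁺ = {DeptID, JobTitle, Location, ManagerID, Project, Salary}.
S1 is contained in that closure, so S1 ∩ S2 -> S1 holds and the join is lossless.

Yes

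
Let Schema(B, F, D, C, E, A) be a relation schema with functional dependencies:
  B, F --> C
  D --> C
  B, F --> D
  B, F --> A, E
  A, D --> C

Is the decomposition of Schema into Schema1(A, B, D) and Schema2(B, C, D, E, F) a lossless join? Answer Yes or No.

No

Common attributes: {B, D}; their closure is {B, C, D}.
Schema1 ⊄ {B, C, D} and Schema2 ⊄ {B, C, D}, so the split is lossy.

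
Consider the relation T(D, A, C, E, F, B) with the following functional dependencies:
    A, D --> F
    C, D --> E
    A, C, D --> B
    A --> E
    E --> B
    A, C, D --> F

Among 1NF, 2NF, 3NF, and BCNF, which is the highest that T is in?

Candidate key: {A, C, D}. Prime attributes: {A, C, D}.
For A, D --> F we have {A, D}⁺ = {A, B, D, E, F}; {A, D} is not a superkey, so BCNF fails.
A, D --> F determines the non-prime attribute {F} from a non-superkey — 3NF is violated.
The proper key subset {A} of {A, C, D} determines non-prime {B, E}, so the relation is not even in 2NF.

1NF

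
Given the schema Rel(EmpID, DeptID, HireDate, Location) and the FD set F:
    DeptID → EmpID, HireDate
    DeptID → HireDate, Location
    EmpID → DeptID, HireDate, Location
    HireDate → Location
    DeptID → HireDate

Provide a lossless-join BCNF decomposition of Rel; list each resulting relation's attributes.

{DeptID, EmpID, HireDate}; {HireDate, Location}

Candidate keys of the original relation: {DeptID}, {EmpID}.
In {DeptID, EmpID, HireDate, Location}, {HireDate} is not a superkey ({HireDate}⁺ restricted to this set is {HireDate, Location}), so split on HireDate → Location into {HireDate, Location} and {DeptID, EmpID, HireDate}.
{HireDate, Location} is in BCNF.
{DeptID, EmpID, HireDate} is in BCNF.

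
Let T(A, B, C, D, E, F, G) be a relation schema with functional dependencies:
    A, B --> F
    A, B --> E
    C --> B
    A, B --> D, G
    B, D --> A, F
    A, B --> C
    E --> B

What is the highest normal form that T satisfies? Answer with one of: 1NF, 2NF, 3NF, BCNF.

3NF

Candidate keys: {A, B}, {A, C}, {A, E}, {B, D}, {C, D}, {D, E}. Prime attributes: {A, B, C, D, E}.
For C --> B we have {C}⁺ = {B, C}; {C} is not a superkey, so BCNF fails.
But every attribute on its right side ({B}) is prime, and the same holds for every other non-superkey FD, so 3NF still holds.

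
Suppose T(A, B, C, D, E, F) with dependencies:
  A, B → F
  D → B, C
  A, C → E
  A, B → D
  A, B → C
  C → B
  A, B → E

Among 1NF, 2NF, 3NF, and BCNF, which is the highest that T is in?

Candidate keys: {A, B}, {A, C}, {A, D}. Prime attributes: {A, B, C, D}.
For D → B, C we have {D}⁺ = {B, C, D}; {D} is not a superkey, so BCNF fails.
Since {B, C} ⊆ prime attributes and every other non-superkey FD also has a prime right side, the schema is in 3NF.

3NF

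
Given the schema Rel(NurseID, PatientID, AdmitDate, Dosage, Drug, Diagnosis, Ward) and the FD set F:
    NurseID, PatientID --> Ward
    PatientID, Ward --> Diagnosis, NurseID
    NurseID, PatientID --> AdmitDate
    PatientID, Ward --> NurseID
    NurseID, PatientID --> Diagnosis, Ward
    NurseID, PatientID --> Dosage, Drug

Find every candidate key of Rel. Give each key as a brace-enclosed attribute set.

{NurseID, PatientID}, {PatientID, Ward}

Attributes never on any right-hand side: {PatientID} — every candidate key must contain it.
{NurseID, PatientID} is a candidate key since {NurseID, PatientID}⁺ = {AdmitDate, Diagnosis, Dosage, Drug, NurseID, PatientID, Ward} covers every attribute.
{PatientID, Ward} is a candidate key since {PatientID, Ward}⁺ = {AdmitDate, Diagnosis, Dosage, Drug, NurseID, PatientID, Ward} covers every attribute.
These are minimal and exhaustive — every other superkey contains one of them.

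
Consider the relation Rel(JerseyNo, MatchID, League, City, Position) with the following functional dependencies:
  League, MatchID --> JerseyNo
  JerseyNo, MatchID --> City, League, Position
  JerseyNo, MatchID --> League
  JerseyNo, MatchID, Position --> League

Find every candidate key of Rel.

{JerseyNo, MatchID}, {League, MatchID}

Attributes never on any right-hand side: {MatchID} — every candidate key must contain it.
{JerseyNo, MatchID}⁺ = {City, JerseyNo, League, MatchID, Position} — all of the relation — so {JerseyNo, MatchID} is a candidate key.
{League, MatchID}⁺ = {City, JerseyNo, League, MatchID, Position} — all of the relation — so {League, MatchID} is a candidate key.
Any other superkey properly contains one of these, so there are no further candidate keys.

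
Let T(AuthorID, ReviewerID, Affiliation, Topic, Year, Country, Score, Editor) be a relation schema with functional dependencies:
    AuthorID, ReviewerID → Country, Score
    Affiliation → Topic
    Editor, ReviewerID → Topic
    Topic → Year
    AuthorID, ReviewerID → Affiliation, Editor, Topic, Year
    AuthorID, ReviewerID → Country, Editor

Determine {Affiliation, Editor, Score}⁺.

Start with {Affiliation, Editor, Score}.
Affiliation → Topic applies; add {Topic} → now {Affiliation, Editor, Score, Topic}.
Topic → Year applies; add {Year} → now {Affiliation, Editor, Score, Topic, Year}.
No further FD applies.

{Affiliation, Editor, Score, Topic, Year}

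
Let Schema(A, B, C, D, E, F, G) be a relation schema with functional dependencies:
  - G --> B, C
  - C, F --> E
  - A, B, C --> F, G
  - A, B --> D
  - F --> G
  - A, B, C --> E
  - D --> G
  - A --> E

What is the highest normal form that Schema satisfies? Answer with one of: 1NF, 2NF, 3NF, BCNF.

1NF

Candidate keys: {A, B}, {A, D}, {A, F}, {A, G}. Prime attributes: {A, B, D, F, G}.
For G --> B, C we have {G}⁺ = {B, C, G}; {G} is not a superkey, so BCNF fails.
Because {C} is non-prime and the left side of G --> B, C is not a superkey, the relation is not in 3NF.
{A} is a proper subset of the key {A, B}, and {A}⁺ contains the non-prime attribute {E} — a partial dependency, so 2NF is violated.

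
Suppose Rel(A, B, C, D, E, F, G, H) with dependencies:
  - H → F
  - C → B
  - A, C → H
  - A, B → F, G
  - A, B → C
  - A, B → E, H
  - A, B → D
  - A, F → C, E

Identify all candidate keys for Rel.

Attributes never on any right-hand side: {A} — every candidate key must contain it.
{A, B}⁺ = {A, B, C, D, E, F, G, H}, which is every attribute, so {A, B} is a candidate key.
{A, C}⁺ = {A, B, C, D, E, F, G, H}, which is every attribute, so {A, C} is a candidate key.
{A, F}⁺ = {A, B, C, D, E, F, G, H}, which is every attribute, so {A, F} is a candidate key.
{A, H}⁺ = {A, B, C, D, E, F, G, H}, which is every attribute, so {A, H} is a candidate key.
No proper subset of any of these is a key, and no other minimal superkey exists.

{A, B}, {A, C}, {A, F}, {A, H}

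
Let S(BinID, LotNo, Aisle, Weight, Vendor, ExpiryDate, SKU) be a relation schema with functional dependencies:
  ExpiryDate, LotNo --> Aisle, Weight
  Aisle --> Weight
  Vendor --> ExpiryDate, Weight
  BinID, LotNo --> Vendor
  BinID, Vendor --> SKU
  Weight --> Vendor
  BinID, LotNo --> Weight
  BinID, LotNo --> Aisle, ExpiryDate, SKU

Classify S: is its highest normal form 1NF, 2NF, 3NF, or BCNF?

2NF

Candidate key: {BinID, LotNo}. Prime attributes: {BinID, LotNo}.
For ExpiryDate, LotNo --> Aisle, Weight we have {ExpiryDate, LotNo}⁺ = {Aisle, ExpiryDate, LotNo, Vendor, Weight}; {ExpiryDate, LotNo} is not a superkey, so BCNF fails.
ExpiryDate, LotNo --> Aisle, Weight has non-prime {Aisle, Weight} on the right and a non-superkey on the left, so 3NF fails.
Checking every proper subset of each key, none determines a non-prime attribute — 2NF is satisfied.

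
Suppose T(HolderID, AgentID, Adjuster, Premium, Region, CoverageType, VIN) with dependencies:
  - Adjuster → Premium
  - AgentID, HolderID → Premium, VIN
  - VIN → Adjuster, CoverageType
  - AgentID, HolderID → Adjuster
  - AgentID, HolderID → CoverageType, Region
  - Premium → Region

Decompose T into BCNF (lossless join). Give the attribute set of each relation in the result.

{Adjuster, CoverageType, VIN}; {Adjuster, Premium}; {AgentID, HolderID, VIN}; {Premium, Region}

Candidate key of the original relation: {AgentID, HolderID}.
{Adjuster, AgentID, CoverageType, HolderID, Premium, Region, VIN}: {Adjuster} determines {Adjuster, Premium, Region} here but is not a superkey — split on Adjuster → Premium, Region, giving {Adjuster, Premium, Region} and {Adjuster, AgentID, CoverageType, HolderID, VIN}.
{Adjuster, Premium, Region}: {Premium} determines {Premium, Region} here but is not a superkey — split on Premium → Region, giving {Premium, Region} and {Adjuster, Premium}.
{Premium, Region}: every determinant is a superkey — BCNF.
{Adjuster, Premium}: every determinant is a superkey — BCNF.
{Adjuster, AgentID, CoverageType, HolderID, VIN}: {VIN} determines {Adjuster, CoverageType, VIN} here but is not a superkey — split on VIN → Adjuster, CoverageType, giving {Adjuster, CoverageType, VIN} and {AgentID, HolderID, VIN}.
{Adjuster, CoverageType, VIN}: every determinant is a superkey — BCNF.
{AgentID, HolderID, VIN}: every determinant is a superkey — BCNF.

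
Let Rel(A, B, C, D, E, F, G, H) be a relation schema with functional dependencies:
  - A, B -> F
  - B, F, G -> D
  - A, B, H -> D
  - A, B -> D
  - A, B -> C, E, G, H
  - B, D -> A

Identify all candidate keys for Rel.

{A, B}, {B, D}, {B, F, G}

Attributes never on any right-hand side: {B} — every candidate key must contain it.
{A, B}⁺ = {A, B, C, D, E, F, G, H}, which is every attribute, so {A, B} is a candidate key.
{B, D}⁺ = {A, B, C, D, E, F, G, H}, which is every attribute, so {B, D} is a candidate key.
{B, F, G}⁺ = {A, B, C, D, E, F, G, H}, which is every attribute, so {B, F, G} is a candidate key.
Any other superkey properly contains one of these, so there are no further candidate keys.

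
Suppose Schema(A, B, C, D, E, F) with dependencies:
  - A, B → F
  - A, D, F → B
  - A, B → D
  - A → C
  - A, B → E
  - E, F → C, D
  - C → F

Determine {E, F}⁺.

{C, D, E, F}

Start with {E, F}.
E, F → C, D applies; add {C, D} → now {C, D, E, F}.
No further FD applies.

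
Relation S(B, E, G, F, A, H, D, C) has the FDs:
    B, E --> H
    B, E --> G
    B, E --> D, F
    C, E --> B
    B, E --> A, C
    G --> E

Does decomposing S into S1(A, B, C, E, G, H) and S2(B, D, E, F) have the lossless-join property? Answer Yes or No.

The shared attributes are {B, E} and {B, E}⁺ = {A, B, C, D, E, F, G, H}.
S1 is contained in that closure, so S1 ∩ S2 --> S1 holds and the join is lossless.

Yes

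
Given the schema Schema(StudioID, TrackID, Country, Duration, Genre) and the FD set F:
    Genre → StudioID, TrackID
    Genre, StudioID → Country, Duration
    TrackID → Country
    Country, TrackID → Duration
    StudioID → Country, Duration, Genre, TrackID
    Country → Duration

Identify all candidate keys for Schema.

{Genre}⁺ = {Country, Duration, Genre, StudioID, TrackID}, which is every attribute, so {Genre} is a candidate key.
{StudioID}⁺ = {Country, Duration, Genre, StudioID, TrackID}, which is every attribute, so {StudioID} is a candidate key.
Any other superkey properly contains one of these, so there are no further candidate keys.

{Genre}, {StudioID}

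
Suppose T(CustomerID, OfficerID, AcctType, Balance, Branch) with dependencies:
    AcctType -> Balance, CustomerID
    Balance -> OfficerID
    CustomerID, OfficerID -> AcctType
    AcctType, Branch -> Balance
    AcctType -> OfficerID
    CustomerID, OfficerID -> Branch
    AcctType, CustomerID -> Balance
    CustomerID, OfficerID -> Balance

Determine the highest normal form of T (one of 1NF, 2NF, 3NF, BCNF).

Candidate keys: {AcctType}, {Balance, CustomerID}, {CustomerID, OfficerID}. Prime attributes: {AcctType, Balance, CustomerID, OfficerID}.
Balance -> OfficerID: {Balance}⁺ = {Balance, OfficerID}, which is not all of the attributes, so the left side is not a superkey — BCNF is violated.
Since {OfficerID} ⊆ prime attributes and every other non-superkey FD also has a prime right side, the schema is in 3NF.

3NF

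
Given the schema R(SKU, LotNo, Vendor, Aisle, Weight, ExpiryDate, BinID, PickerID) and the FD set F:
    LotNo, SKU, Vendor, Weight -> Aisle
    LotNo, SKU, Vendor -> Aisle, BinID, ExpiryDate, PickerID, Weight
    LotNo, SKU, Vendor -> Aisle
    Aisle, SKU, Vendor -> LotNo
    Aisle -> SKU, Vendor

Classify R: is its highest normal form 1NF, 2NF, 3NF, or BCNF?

Candidate keys: {Aisle}, {LotNo, SKU, Vendor}. Prime attributes: {Aisle, LotNo, SKU, Vendor}.
Each dependency's left side is a superkey — BCNF holds.

BCNF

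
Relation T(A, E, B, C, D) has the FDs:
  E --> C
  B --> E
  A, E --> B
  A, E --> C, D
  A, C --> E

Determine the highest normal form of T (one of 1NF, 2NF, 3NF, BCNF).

Candidate keys: {A, B}, {A, C}, {A, E}. Prime attributes: {A, B, C, E}.
For E --> C we have {E}⁺ = {C, E}; {E} is not a superkey, so BCNF fails.
But every attribute on its right side ({C}) is prime, and the same holds for every other non-superkey FD, so 3NF still holds.

3NF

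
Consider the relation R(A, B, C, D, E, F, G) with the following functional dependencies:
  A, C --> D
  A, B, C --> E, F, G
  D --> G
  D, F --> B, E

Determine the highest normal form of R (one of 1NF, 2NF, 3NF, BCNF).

1NF

Candidate keys: {A, B, C}, {A, C, F}. Prime attributes: {A, B, C, F}.
A, C --> D breaks BCNF: {A, C}⁺ = {A, C, D, G}, so {A, C} is not a superkey.
A, C --> D has non-prime {D} on the right and a non-superkey on the left, so 3NF fails.
{A, C} is a proper subset of the key {A, B, C}, and {A, C}⁺ contains the non-prime attributes {D, G} — a partial dependency, so 2NF is violated.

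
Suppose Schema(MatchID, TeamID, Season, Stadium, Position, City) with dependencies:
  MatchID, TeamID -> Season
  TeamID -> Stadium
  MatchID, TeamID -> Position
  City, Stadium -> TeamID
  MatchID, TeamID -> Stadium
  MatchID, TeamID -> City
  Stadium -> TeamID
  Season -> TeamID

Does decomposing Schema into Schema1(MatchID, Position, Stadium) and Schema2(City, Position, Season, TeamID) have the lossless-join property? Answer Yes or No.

No

Schema1 ∩ Schema2 = {Position}; its closure under F is {Position}.
Schema1 ⊄ {Position} and Schema2 ⊄ {Position}, so the split is lossy.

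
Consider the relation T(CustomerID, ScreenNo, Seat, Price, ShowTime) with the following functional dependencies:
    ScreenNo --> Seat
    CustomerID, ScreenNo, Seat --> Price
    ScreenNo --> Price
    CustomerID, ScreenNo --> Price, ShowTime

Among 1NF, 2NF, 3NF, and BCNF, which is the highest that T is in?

1NF

Candidate key: {CustomerID, ScreenNo}. Prime attributes: {CustomerID, ScreenNo}.
ScreenNo --> Seat: {ScreenNo}⁺ = {Price, ScreenNo, Seat}, which is not all of the attributes, so the left side is not a superkey — BCNF is violated.
ScreenNo --> Seat has non-prime {Seat} on the right and a non-superkey on the left, so 3NF fails.
The proper key subset {ScreenNo} of {CustomerID, ScreenNo} determines non-prime {Price, Seat}, so the relation is not even in 2NF.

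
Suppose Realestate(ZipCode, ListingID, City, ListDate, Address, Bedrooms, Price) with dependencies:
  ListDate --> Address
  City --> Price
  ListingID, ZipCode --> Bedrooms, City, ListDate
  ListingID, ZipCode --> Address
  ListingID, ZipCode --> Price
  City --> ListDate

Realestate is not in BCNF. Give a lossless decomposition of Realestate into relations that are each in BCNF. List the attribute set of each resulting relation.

{Address, ListDate}; {Bedrooms, City, ListingID, ZipCode}; {City, ListDate, Price}

Candidate key of the original relation: {ListingID, ZipCode}.
In {Address, Bedrooms, City, ListDate, ListingID, Price, ZipCode}, {ListDate} is not a superkey ({ListDate}⁺ restricted to this set is {Address, ListDate}), so split on ListDate --> Address into {Address, ListDate} and {Bedrooms, City, ListDate, ListingID, Price, ZipCode}.
{Address, ListDate} has no BCNF violation.
In {Bedrooms, City, ListDate, ListingID, Price, ZipCode}, {City} is not a superkey ({City}⁺ restricted to this set is {City, ListDate, Price}), so split on City --> ListDate, Price into {City, ListDate, Price} and {Bedrooms, City, ListingID, ZipCode}.
{City, ListDate, Price} has no BCNF violation.
{Bedrooms, City, ListingID, ZipCode} has no BCNF violation.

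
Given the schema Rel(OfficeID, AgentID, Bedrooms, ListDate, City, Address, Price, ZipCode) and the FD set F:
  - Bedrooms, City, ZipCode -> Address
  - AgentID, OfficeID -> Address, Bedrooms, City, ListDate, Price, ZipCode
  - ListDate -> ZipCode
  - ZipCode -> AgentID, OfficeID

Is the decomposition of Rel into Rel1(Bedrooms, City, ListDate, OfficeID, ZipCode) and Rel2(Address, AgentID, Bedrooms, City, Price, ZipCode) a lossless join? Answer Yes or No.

Common attributes: {Bedrooms, City, ZipCode}; their closure is {Address, AgentID, Bedrooms, City, ListDate, OfficeID, Price, ZipCode}.
Since Rel1 ⊆ {Address, AgentID, Bedrooms, City, ListDate, OfficeID, Price, ZipCode}, the intersection is a superkey of Rel1; the decomposition is lossless.

Yes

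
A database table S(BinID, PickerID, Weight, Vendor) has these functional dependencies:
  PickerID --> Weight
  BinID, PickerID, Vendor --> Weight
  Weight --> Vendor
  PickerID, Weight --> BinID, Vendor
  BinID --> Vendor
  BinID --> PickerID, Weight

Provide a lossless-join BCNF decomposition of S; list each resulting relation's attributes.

Candidate keys of the original relation: {BinID}, {PickerID}.
Within {BinID, PickerID, Vendor, Weight}: {Weight}⁺ ∩ {BinID, PickerID, Vendor, Weight} = {Vendor, Weight}, not the whole set, so Weight --> Vendor violates BCNF; decompose into {Vendor, Weight} and {BinID, PickerID, Weight}.
{Vendor, Weight}: every determinant is a superkey — BCNF.
{BinID, PickerID, Weight}: every determinant is a superkey — BCNF.

{BinID, PickerID, Weight}; {Vendor, Weight}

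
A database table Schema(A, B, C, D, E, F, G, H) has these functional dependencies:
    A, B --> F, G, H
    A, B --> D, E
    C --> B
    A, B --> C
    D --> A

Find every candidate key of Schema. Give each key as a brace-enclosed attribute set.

Closure of {A, B} is {A, B, C, D, E, F, G, H}, the whole schema; {A, B} is a candidate key.
Closure of {A, C} is {A, B, C, D, E, F, G, H}, the whole schema; {A, C} is a candidate key.
Closure of {B, D} is {A, B, C, D, E, F, G, H}, the whole schema; {B, D} is a candidate key.
Closure of {C, D} is {A, B, C, D, E, F, G, H}, the whole schema; {C, D} is a candidate key.
No proper subset of any of these is a key, and no other minimal superkey exists.

{A, B}, {A, C}, {B, D}, {C, D}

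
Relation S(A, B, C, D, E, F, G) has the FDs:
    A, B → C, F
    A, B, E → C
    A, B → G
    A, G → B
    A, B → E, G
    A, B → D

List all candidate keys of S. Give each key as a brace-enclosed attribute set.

{A, B}, {A, G}

No FD produces {A}, so it must be in every candidate key.
{A, B} is a candidate key since {A, B}⁺ = {A, B, C, D, E, F, G} covers every attribute.
{A, G} is a candidate key since {A, G}⁺ = {A, B, C, D, E, F, G} covers every attribute.
Any other superkey properly contains one of these, so there are no further candidate keys.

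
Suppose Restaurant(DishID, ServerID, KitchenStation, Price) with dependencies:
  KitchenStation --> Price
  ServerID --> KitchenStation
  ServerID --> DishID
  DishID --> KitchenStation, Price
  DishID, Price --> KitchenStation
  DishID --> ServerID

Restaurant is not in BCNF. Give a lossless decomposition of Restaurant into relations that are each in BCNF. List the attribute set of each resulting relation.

{DishID, KitchenStation, ServerID}; {KitchenStation, Price}

Candidate keys of the original relation: {DishID}, {ServerID}.
{DishID, KitchenStation, Price, ServerID}: {KitchenStation} determines {KitchenStation, Price} here but is not a superkey — split on KitchenStation --> Price, giving {KitchenStation, Price} and {DishID, KitchenStation, ServerID}.
{KitchenStation, Price} has no BCNF violation.
{DishID, KitchenStation, ServerID} has no BCNF violation.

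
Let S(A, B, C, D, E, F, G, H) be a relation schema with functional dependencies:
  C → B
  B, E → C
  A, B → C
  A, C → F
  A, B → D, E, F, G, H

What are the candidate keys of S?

{A, B}, {A, C}

{A} never appears on the right of any FD, so every key must include it.
{A, B}⁺ = {A, B, C, D, E, F, G, H} — all of the relation — so {A, B} is a candidate key.
{A, C}⁺ = {A, B, C, D, E, F, G, H} — all of the relation — so {A, C} is a candidate key.
No proper subset of any of these is a key, and no other minimal superkey exists.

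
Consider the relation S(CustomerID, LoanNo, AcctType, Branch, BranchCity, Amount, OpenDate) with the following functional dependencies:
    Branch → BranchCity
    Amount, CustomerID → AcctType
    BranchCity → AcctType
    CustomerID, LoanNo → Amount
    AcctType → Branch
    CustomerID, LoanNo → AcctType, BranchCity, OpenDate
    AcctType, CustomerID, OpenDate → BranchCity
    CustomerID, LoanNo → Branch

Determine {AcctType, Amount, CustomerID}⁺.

Start with {AcctType, Amount, CustomerID}.
AcctType → Branch applies; add {Branch} → now {AcctType, Amount, Branch, CustomerID}.
Branch → BranchCity applies; add {BranchCity} → now {AcctType, Amount, Branch, BranchCity, CustomerID}.
No further FD applies.

{AcctType, Amount, Branch, BranchCity, CustomerID}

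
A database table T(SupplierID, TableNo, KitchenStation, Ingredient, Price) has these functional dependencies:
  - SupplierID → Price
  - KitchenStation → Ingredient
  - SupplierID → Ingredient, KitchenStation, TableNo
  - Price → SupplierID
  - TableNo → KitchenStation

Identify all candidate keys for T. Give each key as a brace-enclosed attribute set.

{Price}, {SupplierID}

{Price} is a candidate key since {Price}⁺ = {Ingredient, KitchenStation, Price, SupplierID, TableNo} covers every attribute.
{SupplierID} is a candidate key since {SupplierID}⁺ = {Ingredient, KitchenStation, Price, SupplierID, TableNo} covers every attribute.
No proper subset of any of these is a key, and no other minimal superkey exists.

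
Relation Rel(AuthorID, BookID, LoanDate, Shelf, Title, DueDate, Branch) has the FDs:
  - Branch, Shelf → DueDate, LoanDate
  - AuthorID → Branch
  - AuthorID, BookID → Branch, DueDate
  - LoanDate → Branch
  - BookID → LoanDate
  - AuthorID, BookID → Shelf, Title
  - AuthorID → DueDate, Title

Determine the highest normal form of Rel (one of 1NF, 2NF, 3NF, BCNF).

Candidate key: {AuthorID, BookID}. Prime attributes: {AuthorID, BookID}.
Branch, Shelf → DueDate, LoanDate: {Branch, Shelf}⁺ = {Branch, DueDate, LoanDate, Shelf}, which is not all of the attributes, so the left side is not a superkey — BCNF is violated.
Branch, Shelf → DueDate, LoanDate determines the non-prime attributes {DueDate, LoanDate} from a non-superkey — 3NF is violated.
The proper key subset {AuthorID} of {AuthorID, BookID} determines non-prime {Branch, DueDate, Title}, so the relation is not even in 2NF.

1NF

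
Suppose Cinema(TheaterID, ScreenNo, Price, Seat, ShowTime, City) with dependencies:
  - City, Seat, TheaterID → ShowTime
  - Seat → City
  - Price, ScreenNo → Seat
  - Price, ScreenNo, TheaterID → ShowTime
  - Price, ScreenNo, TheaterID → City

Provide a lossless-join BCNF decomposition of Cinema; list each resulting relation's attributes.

Candidate key of the original relation: {Price, ScreenNo, TheaterID}.
{City, Price, ScreenNo, Seat, ShowTime, TheaterID}: {City, Seat, TheaterID} determines {City, Seat, ShowTime, TheaterID} here but is not a superkey — split on City, Seat, TheaterID → ShowTime, giving {City, Seat, ShowTime, TheaterID} and {City, Price, ScreenNo, Seat, TheaterID}.
{City, Seat, ShowTime, TheaterID}: {Seat} determines {City, Seat} here but is not a superkey — split on Seat → City, giving {City, Seat} and {Seat, ShowTime, TheaterID}.
{City, Seat}: every determinant is a superkey — BCNF.
{Seat, ShowTime, TheaterID}: every determinant is a superkey — BCNF.
{City, Price, ScreenNo, Seat, TheaterID}: {Seat} determines {City, Seat} here but is not a superkey — split on Seat → City, giving {City, Seat} and {Price, ScreenNo, Seat, TheaterID}.
{City, Seat}: every determinant is a superkey — BCNF.
{Price, ScreenNo, Seat, TheaterID}: {Price, ScreenNo} determines {Price, ScreenNo, Seat} here but is not a superkey — split on Price, ScreenNo → Seat, giving {Price, ScreenNo, Seat} and {Price, ScreenNo, TheaterID}.
{Price, ScreenNo, Seat}: every determinant is a superkey — BCNF.
{Price, ScreenNo, TheaterID}: every determinant is a superkey — BCNF.

{City, Seat}; {Price, ScreenNo, Seat}; {Price, ScreenNo, TheaterID}; {Seat, ShowTime, TheaterID}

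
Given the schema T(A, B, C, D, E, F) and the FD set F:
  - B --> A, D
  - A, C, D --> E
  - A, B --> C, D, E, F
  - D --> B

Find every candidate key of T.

{B}, {D}

Closure of {B} is {A, B, C, D, E, F}, the whole schema; {B} is a candidate key.
Closure of {D} is {A, B, C, D, E, F}, the whole schema; {D} is a candidate key.
No proper subset of any of these is a key, and no other minimal superkey exists.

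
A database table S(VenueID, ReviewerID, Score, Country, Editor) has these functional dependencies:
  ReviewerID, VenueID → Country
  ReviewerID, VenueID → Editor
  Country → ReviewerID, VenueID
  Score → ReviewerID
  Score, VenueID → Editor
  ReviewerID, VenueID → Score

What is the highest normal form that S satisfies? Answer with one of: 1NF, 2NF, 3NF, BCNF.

3NF

Candidate keys: {Country}, {ReviewerID, VenueID}, {Score, VenueID}. Prime attributes: {Country, ReviewerID, Score, VenueID}.
For Score → ReviewerID we have {Score}⁺ = {ReviewerID, Score}; {Score} is not a superkey, so BCNF fails.
But every attribute on its right side ({ReviewerID}) is prime, and the same holds for every other non-superkey FD, so 3NF still holds.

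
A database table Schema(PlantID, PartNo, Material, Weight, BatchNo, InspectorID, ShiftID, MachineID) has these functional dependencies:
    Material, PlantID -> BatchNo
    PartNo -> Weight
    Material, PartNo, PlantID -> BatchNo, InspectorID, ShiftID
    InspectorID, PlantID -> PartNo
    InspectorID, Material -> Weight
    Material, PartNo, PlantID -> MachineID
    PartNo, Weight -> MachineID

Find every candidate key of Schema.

{Material, PlantID} never appear on the right of any FD, so every key must include all of them.
Closure of {InspectorID, Material, PlantID} is {BatchNo, InspectorID, MachineID, Material, PartNo, PlantID, ShiftID, Weight}, the whole schema; {InspectorID, Material, PlantID} is a candidate key.
Closure of {Material, PartNo, PlantID} is {BatchNo, InspectorID, MachineID, Material, PartNo, PlantID, ShiftID, Weight}, the whole schema; {Material, PartNo, PlantID} is a candidate key.
These are minimal and exhaustive — every other superkey contains one of them.

{InspectorID, Material, PlantID}, {Material, PartNo, PlantID}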